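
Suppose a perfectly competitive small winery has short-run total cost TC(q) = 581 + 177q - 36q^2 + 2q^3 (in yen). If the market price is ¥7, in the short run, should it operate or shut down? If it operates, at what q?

Shut down

Variable cost is VC = 177q - 36q^2 + 2q^3, so AVC = VC/q = 177 - 36q + 2q^2 and MC = dTC/dq = 177 - 72q + 6q^2.
AVC is minimized where dAVC/dq = -36 + 4q = 0, at q = 9; min AVC = 177 - 36·9 + 2·9^2 = ¥15.
With P < min AVC (¥7 < ¥15), every unit sold adds to the loss.
The firm minimizes its loss by shutting down and losing only its fixed cost of ¥581.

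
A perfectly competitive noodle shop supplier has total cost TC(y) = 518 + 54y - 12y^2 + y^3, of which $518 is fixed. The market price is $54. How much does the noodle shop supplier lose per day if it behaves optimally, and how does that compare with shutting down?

AVC = 54 - 12y + y^2 has its minimum $18 at y = 6; price $54 clears that bar, so the firm operates.
MC = 54 - 24y + 3y^2. Setting P = MC and taking the root on the rising branch gives y* = 8.
TR = 54·8 = 432. TC = 518 + 176 = 694. Profit = 432 − 694 = -$262.
By producing, the firm covers all variable cost plus $256 of fixed cost; shutting down would lose the full $518.

Profit = -$262 at y = 8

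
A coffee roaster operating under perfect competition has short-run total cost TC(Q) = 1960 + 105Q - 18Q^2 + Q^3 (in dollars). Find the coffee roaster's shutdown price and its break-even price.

Shutdown price = $24; break-even price = $189

AVC = 105 - 18Q + Q^2; minimized at Q = 9, giving min AVC = $24. That is the shutdown price.
ATC = 1960/Q + 105 - 18Q + Q^2. Setting dATC/dQ = −1960/Q^2 − 18 + 2Q = 0 gives Q = 14 (since 2·14^3 − 18·14^2 = 1960).
min ATC = 1960/14 + 105 − 18·14 + 14^2 = $189. That is the break-even price.
For $24 ≤ P < $189 the firm produces at a loss; below $24 it shuts down.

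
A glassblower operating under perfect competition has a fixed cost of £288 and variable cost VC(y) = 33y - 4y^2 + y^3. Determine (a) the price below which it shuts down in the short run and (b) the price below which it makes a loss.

Shutdown price = min AVC. AVC = 33 - 4y + y^2, with vertex at y = 2 and minimum £29.
ATC = 288/y + 33 - 4y + y^2. Setting dATC/dy = −288/y^2 − 4 + 2y = 0 gives y = 6 (since 2·6^3 − 4·6^2 = 288).
min ATC = 288/6 + 33 − 4·6 + 6^2 = £93. That is the break-even price.
For £29 ≤ P < £93 the firm produces at a loss; below £29 it shuts down.

Shutdown price = £29; break-even price = £93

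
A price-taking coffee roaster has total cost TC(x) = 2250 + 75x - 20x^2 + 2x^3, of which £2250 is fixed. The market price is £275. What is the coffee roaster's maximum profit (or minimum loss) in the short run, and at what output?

Profit = -£250 at x = 10

AVC = 75 - 20x + 2x^2 has its minimum £25 at x = 5; price £275 clears that bar, so the firm operates.
With MC = 75 - 40x + 6x^2, P = MC on the upward-sloping part at x* = 10.
TR = 275·10 = 2750. TC = 2250 + 750 = 3000. Profit = 2750 − 3000 = -£250.
By producing, the firm covers all variable cost plus £2000 of fixed cost; shutting down would lose the full £2250.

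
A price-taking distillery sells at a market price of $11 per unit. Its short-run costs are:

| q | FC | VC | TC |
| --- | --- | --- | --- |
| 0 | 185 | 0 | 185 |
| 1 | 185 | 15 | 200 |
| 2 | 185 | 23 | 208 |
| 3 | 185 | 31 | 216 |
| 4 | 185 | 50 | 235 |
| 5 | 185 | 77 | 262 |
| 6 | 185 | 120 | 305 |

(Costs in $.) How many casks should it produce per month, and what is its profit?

Profit at each row (π = 11q − TC): q=0: -185; q=1: -189; q=2: -186; q=3: -183; q=4: -191; q=5: -207; q=6: -239.
Profit is maximized at q = 3. AVC there is 31/3 = $10.33 ≤ P, so producing beats shutting down (which would give -$185).

q = 3; profit = -$183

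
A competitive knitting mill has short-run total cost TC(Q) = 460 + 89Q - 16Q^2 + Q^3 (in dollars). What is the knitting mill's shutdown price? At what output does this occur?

The firm shuts down when price falls below the minimum of average variable cost. AVC = VC/Q = 89 - 16Q + Q^2.
dAVC/dQ = -16 + 2Q = 0 gives Q = 8. min AVC = 89 - 16·8 + 8^2 = 25.
The firm shuts down for any P below $25.

$25 per unit, at Q = 8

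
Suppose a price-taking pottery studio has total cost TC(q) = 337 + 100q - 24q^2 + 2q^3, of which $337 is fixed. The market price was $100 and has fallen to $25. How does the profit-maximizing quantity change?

Output falls from 8 to 0 (the firm shuts down)

AVC = 100 - 24q + 2q^2, minimized at q = 6 where min AVC = $28. MC = 100 - 48q + 6q^2.
With P = $100 above the shutdown price, P = MC gives q = 8.
At P = $25 < min AVC = $28, price no longer covers variable cost at any output, so the firm shuts down: q = 0.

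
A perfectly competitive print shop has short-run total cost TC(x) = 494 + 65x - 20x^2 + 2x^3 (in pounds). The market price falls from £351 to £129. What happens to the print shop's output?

Output falls from 11 to 8

AVC = 65 - 20x + 2x^2, minimized at x = 5 where min AVC = £15. MC = 65 - 40x + 6x^2.
At P = £351 ≥ min AVC, set P = MC on the rising branch: x = 11.
At P = £129 ≥ min AVC, set P = MC: x = 8. The firm stays open but cuts output.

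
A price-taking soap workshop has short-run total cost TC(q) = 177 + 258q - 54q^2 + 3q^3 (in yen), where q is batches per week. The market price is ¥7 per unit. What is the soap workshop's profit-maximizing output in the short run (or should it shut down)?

Variable cost is VC = 258q - 54q^2 + 3q^3, so AVC = VC/q = 258 - 54q + 3q^2 and MC = dTC/dq = 258 - 108q + 9q^2.
AVC hits its minimum where MC = AVC, at q = 9, giving min AVC = 258 - 54·9 + 3·9^2 = ¥15.
With P < min AVC (¥7 < ¥15), every unit sold adds to the loss.
Best response: produce nothing and absorb the ¥177 fixed cost.

Shut down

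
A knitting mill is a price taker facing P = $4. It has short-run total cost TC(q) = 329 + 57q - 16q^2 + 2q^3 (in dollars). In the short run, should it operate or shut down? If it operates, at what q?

Shut down

Strip out fixed cost: VC = 57q - 16q^2 + 2q^3. Then AVC = 57 - 16q + 2q^2 and MC = 57 - 32q + 6q^2.
The AVC parabola has its vertex at q = 16/4 = 4, where AVC = 57 - 16·4 + 2·4^2 = $25.
With P < min AVC ($4 < $25), every unit sold adds to the loss.
Shutting down limits the loss to fixed cost, $329.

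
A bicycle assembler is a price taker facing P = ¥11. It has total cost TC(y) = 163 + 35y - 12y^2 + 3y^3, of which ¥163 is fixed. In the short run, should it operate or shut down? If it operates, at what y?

Shut down

Variable cost is VC = 35y - 12y^2 + 3y^3, so AVC = VC/y = 35 - 12y + 3y^2 and MC = dTC/dy = 35 - 24y + 9y^2.
AVC is minimized where dAVC/dy = -12 + 6y = 0, at y = 2; min AVC = 35 - 12·2 + 3·2^2 = ¥23.
P = ¥11 lies below min AVC = ¥23; no output level covers variable cost.
The firm minimizes its loss by shutting down and losing only its fixed cost of ¥163.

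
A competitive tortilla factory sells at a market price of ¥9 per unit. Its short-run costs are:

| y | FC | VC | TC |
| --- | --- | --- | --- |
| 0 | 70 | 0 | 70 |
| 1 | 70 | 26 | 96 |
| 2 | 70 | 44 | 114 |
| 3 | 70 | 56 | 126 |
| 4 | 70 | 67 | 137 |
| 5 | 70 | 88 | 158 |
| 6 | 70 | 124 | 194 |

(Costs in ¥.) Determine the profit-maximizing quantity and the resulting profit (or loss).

Profit at each row (π = 9y − TC): y=0: -70; y=1: -87; y=2: -96; y=3: -99; y=4: -101; y=5: -113; y=6: -140.
Profit is highest at y = 0. Equivalently, the lowest AVC in the table is 67/4 ≈ ¥16.75 at y = 4, and P = ¥9 falls below it — price never covers variable cost, so the firm shuts down and loses only its fixed cost.

y = 0 (shut down); profit = -¥70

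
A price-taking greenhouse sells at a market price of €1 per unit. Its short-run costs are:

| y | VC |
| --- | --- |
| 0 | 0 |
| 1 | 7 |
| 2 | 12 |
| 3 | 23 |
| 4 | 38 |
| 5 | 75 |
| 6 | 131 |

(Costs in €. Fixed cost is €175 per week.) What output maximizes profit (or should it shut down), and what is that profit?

Profit at each row (π = 1y − TC): y=0: -175; y=1: -181; y=2: -185; y=3: -195; y=4: -209; y=5: -245; y=6: -300.
Profit is highest at y = 0. Equivalently, the lowest AVC in the table is 12/2 ≈ €6 at y = 2, and P = €1 falls below it — price never covers variable cost, so the firm shuts down and loses only its fixed cost.

y = 0 (shut down); profit = -€175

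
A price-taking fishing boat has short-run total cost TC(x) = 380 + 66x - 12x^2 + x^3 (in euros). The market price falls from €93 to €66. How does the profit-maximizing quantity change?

MC = 66 - 24x + 3x^2; the shutdown threshold is min AVC = €30 (at x = 6).
At P = €93 ≥ min AVC, set P = MC on the rising branch: x = 9.
At P = €66 ≥ min AVC, set P = MC: x = 8. The firm stays open but cuts output.

Output falls from 9 to 8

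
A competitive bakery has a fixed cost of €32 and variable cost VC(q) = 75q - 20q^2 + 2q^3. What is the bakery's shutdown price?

€25 per unit

The firm shuts down when price falls below the minimum of average variable cost. AVC = VC/q = 75 - 20q + 2q^2.
At the minimum of AVC, MC = AVC. MC = 75 - 40q + 6q^2; setting MC = AVC gives 4q^2 - 20q = 0, so q = 5. min AVC = 25.
For P < €25 the firm produces nothing.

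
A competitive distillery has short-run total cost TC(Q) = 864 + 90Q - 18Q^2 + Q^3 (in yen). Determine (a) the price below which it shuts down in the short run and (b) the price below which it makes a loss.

Shutdown price = ¥9; break-even price = ¥90

Shutdown price = min AVC. AVC = 90 - 18Q + Q^2, with vertex at Q = 9 and minimum ¥9.
ATC = 864/Q + 90 - 18Q + Q^2. Setting dATC/dQ = −864/Q^2 − 18 + 2Q = 0 gives Q = 12 (since 2·12^3 − 18·12^2 = 864).
min ATC = 864/12 + 90 − 18·12 + 12^2 = ¥90. That is the break-even price.
Between these two prices the firm operates at a loss; above ¥90 it earns a profit.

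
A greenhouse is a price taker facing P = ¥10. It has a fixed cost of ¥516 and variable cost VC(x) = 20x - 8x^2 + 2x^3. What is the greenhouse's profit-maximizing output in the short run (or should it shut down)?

Variable cost is VC = 20x - 8x^2 + 2x^3, so AVC = VC/x = 20 - 8x + 2x^2 and MC = dTC/dx = 20 - 16x + 6x^2.
AVC hits its minimum where MC = AVC, at x = 2, giving min AVC = 20 - 8·2 + 2·2^2 = ¥12.
With P < min AVC (¥10 < ¥12), every unit sold adds to the loss.
The firm minimizes its loss by shutting down and losing only its fixed cost of ¥516.

Shut down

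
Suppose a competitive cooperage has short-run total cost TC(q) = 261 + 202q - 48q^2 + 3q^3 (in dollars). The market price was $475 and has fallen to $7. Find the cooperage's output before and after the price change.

MC = 202 - 96q + 9q^2; the shutdown threshold is min AVC = $10 (at q = 8).
At P = $475 ≥ min AVC, set P = MC on the rising branch: q = 13.
At P = $7 < min AVC = $10, price no longer covers variable cost at any output, so the firm shuts down: q = 0.

Output falls from 13 to 0 (the firm shuts down)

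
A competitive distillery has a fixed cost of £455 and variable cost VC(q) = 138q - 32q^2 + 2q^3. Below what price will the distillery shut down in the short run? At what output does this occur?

The firm shuts down when price falls below the minimum of average variable cost. AVC = VC/q = 138 - 32q + 2q^2.
At the minimum of AVC, MC = AVC. MC = 138 - 64q + 6q^2; setting MC = AVC gives 4q^2 - 32q = 0, so q = 8. min AVC = 10.
The firm shuts down for any P below £10.

£10 per unit, at q = 8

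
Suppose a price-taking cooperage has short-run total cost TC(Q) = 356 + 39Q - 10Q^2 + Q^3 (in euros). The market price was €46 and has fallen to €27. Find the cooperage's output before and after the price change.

Output falls from 7 to 6

AVC = 39 - 10Q + Q^2, minimized at Q = 5 where min AVC = €14. MC = 39 - 20Q + 3Q^2.
At P = €46 ≥ min AVC, set P = MC on the rising branch: Q = 7.
At P = €27 ≥ min AVC, set P = MC: Q = 6. The firm stays open but cuts output.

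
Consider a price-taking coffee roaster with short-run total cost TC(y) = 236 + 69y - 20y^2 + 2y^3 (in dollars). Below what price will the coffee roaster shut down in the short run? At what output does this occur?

$19 per unit, at y = 5

The firm shuts down when price falls below the minimum of average variable cost. AVC = VC/y = 69 - 20y + 2y^2.
At the minimum of AVC, MC = AVC. MC = 69 - 40y + 6y^2; setting MC = AVC gives 4y^2 - 20y = 0, so y = 5. min AVC = 19.
So the shutdown price is $19.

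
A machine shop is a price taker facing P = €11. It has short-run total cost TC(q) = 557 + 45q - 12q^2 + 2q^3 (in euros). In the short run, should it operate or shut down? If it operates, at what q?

Shut down

Strip out fixed cost: VC = 45q - 12q^2 + 2q^3. Then AVC = 45 - 12q + 2q^2 and MC = 45 - 24q + 6q^2.
The AVC parabola has its vertex at q = 12/4 = 3, where AVC = 45 - 12·3 + 2·3^2 = €27.
Since P = €11 < min AVC = €27, price fails to cover variable cost at any output.
Best response: produce nothing and absorb the €557 fixed cost.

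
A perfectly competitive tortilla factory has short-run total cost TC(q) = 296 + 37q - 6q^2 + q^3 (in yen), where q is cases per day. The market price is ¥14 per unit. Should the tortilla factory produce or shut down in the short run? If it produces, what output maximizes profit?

Shut down

From TC, MC = TC'(q) = 37 - 12q + 3q^2 and AVC = VC/q = 37 - 6q + q^2.
The AVC parabola has its vertex at q = 6/2 = 3, where AVC = 37 - 6·3 + 3^2 = ¥28.
P = ¥14 lies below min AVC = ¥28; no output level covers variable cost.
Shutting down limits the loss to fixed cost, ¥296.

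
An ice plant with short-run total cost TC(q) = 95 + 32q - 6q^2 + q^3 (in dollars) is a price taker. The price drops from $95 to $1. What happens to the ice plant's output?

Output falls from 7 to 0 (the firm shuts down)

MC = 32 - 12q + 3q^2; the shutdown threshold is min AVC = $23 (at q = 3).
At P = $95 ≥ min AVC, set P = MC on the rising branch: q = 7.
At P = $1 < min AVC = $23, price no longer covers variable cost at any output, so the firm shuts down: q = 0.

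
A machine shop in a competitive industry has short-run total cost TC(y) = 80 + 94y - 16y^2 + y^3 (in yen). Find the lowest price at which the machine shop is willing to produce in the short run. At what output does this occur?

¥30 per unit, at y = 8

The shutdown price is the minimum of AVC. VC = 94y - 16y^2 + y^3, so AVC = 94 - 16y + y^2.
dAVC/dy = -16 + 2y = 0 gives y = 8. min AVC = 94 - 16·8 + 8^2 = 30.
For P < ¥30 the firm produces nothing.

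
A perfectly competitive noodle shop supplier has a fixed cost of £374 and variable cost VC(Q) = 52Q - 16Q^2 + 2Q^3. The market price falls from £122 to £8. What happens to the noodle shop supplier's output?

Output falls from 7 to 0 (the firm shuts down)

MC = 52 - 32Q + 6Q^2; the shutdown threshold is min AVC = £20 (at Q = 4).
With P = £122 above the shutdown price, P = MC gives Q = 7.
At P = £8 < min AVC = £20, price no longer covers variable cost at any output, so the firm shuts down: Q = 0.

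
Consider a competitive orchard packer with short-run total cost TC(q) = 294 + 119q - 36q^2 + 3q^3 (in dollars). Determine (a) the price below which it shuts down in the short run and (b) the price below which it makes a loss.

AVC = 119 - 36q + 3q^2; minimized at q = 6, giving min AVC = $11. That is the shutdown price.
ATC = 294/q + 119 - 36q + 3q^2. Setting dATC/dq = −294/q^2 − 36 + 6q = 0 gives q = 7 (since 6·7^3 − 36·7^2 = 294).
min ATC = 294/7 + 119 − 36·7 + 3·7^2 = $56. That is the break-even price.
For $11 ≤ P < $56 the firm produces at a loss; below $11 it shuts down.

Shutdown price = $11; break-even price = $56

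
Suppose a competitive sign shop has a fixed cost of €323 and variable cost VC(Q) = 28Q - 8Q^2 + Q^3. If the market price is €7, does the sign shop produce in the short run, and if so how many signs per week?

From TC, MC = TC'(Q) = 28 - 16Q + 3Q^2 and AVC = VC/Q = 28 - 8Q + Q^2.
The AVC parabola has its vertex at Q = 8/2 = 4, where AVC = 28 - 8·4 + 4^2 = €12.
P = €7 lies below min AVC = €12; no output level covers variable cost.
The firm minimizes its loss by shutting down and losing only its fixed cost of €323.

Shut down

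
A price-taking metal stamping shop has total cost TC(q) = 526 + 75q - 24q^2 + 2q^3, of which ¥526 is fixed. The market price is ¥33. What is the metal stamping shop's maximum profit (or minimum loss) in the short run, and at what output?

Profit = -¥330 at q = 7

AVC = 75 - 24q + 2q^2; min AVC = ¥3 at q = 6. Since P = ¥33 ≥ min AVC, the firm produces.
With MC = 75 - 48q + 6q^2, P = MC on the upward-sloping part at q* = 7.
TR = 33·7 = 231. TC = 526 + 35 = 561. Profit = 231 − 561 = -¥330.
By producing, the firm covers all variable cost plus ¥196 of fixed cost; shutting down would lose the full ¥526.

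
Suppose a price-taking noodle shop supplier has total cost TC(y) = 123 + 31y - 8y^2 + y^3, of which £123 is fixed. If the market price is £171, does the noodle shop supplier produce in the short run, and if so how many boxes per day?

Variable cost is VC = 31y - 8y^2 + y^3, so AVC = VC/y = 31 - 8y + y^2 and MC = dTC/dy = 31 - 16y + 3y^2.
AVC is minimized where dAVC/dy = -8 + 2y = 0, at y = 4; min AVC = 31 - 8·4 + 4^2 = £15.
P = £171 exceeds min AVC = £15, so the firm stays open.
Set P = MC: 171 = 31 - 16y + 3y^2 → -140 - 16y + 3y^2 = 0. The roots are y = -14/3 and y = 10; the profit-maximizing output is on the rising part of MC, so y* = 10.
Check: AVC at y = 10 is £51 ≤ P, so revenue covers variable cost.
Profit = P·y − TC = 171·10 − 633 = £1077.

Produce at y = 10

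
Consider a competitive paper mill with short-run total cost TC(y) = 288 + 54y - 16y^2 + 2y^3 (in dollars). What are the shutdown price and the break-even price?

AVC = 54 - 16y + 2y^2; minimized at y = 4, giving min AVC = $22. That is the shutdown price.
ATC = 288/y + 54 - 16y + 2y^2. Setting dATC/dy = −288/y^2 − 16 + 4y = 0 gives y = 6 (since 4·6^3 − 16·6^2 = 288).
min ATC = 288/6 + 54 − 16·6 + 2·6^2 = $78. That is the break-even price.
For $22 ≤ P < $78 the firm produces at a loss; below $22 it shuts down.

Shutdown price = $22; break-even price = $78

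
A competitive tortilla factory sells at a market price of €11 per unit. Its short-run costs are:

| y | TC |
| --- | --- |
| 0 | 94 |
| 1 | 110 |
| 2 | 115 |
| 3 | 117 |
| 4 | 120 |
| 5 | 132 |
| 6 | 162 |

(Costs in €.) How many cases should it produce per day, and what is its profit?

y = 4; profit = -€76

Profit at each row (π = 11y − TC): y=0: -94; y=1: -99; y=2: -93; y=3: -84; y=4: -76; y=5: -77; y=6: -96.
Profit is maximized at y = 4. AVC there is 26/4 = €6.50 ≤ P, so producing beats shutting down (which would give -€94).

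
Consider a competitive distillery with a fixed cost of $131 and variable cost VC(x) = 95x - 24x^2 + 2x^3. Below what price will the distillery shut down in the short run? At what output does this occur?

$23 per unit, at x = 6

Short-run supply begins at min AVC. From VC = 95x - 24x^2 + 2x^3, AVC = 95 - 24x + 2x^2.
dAVC/dx = -24 + 4x = 0 gives x = 6. min AVC = 95 - 24·6 + 2·6^2 = 23.
For P < $23 the firm produces nothing.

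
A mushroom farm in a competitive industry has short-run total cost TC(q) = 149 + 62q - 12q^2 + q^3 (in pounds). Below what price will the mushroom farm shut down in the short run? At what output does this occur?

The firm shuts down when price falls below the minimum of average variable cost. AVC = VC/q = 62 - 12q + q^2.
At the minimum of AVC, MC = AVC. MC = 62 - 24q + 3q^2; setting MC = AVC gives 2q^2 - 12q = 0, so q = 6. min AVC = 26.
The firm shuts down for any P below £26.

£26 per unit, at q = 6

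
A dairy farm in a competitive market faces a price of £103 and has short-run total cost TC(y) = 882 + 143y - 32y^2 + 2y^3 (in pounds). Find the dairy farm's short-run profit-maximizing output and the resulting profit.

AVC = 143 - 32y + 2y^2 has its minimum £15 at y = 8; price £103 clears that bar, so the firm operates.
MC = 143 - 64y + 6y^2. Setting P = MC and taking the root on the rising branch gives y* = 10.
TR = 103·10 = 1030. TC = 882 + 230 = 1112. Profit = 1030 − 1112 = -£82.
That loss of £82 beats the £882 the firm would lose by shutting down; producing recovers £800 of fixed cost.

Profit = -£82 at y = 10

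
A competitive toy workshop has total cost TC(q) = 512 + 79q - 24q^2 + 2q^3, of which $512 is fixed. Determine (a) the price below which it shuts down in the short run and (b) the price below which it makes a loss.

Shutdown price = $7; break-even price = $79

AVC = 79 - 24q + 2q^2; minimized at q = 6, giving min AVC = $7. That is the shutdown price.
ATC = 512/q + 79 - 24q + 2q^2. Setting dATC/dq = −512/q^2 − 24 + 4q = 0 gives q = 8 (since 4·8^3 − 24·8^2 = 512).
min ATC = 512/8 + 79 − 24·8 + 2·8^2 = $79. That is the break-even price.
For $7 ≤ P < $79 the firm produces at a loss; below $7 it shuts down.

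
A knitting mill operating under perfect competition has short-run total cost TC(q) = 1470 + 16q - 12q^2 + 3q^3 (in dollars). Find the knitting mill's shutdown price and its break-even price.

AVC = 16 - 12q + 3q^2; minimized at q = 2, giving min AVC = $4. That is the shutdown price.
ATC = 1470/q + 16 - 12q + 3q^2. Setting dATC/dq = −1470/q^2 − 12 + 6q = 0 gives q = 7 (since 6·7^3 − 12·7^2 = 1470).
min ATC = 1470/7 + 16 − 12·7 + 3·7^2 = $289. That is the break-even price.
For $4 ≤ P < $289 the firm produces at a loss; below $4 it shuts down.

Shutdown price = $4; break-even price = $289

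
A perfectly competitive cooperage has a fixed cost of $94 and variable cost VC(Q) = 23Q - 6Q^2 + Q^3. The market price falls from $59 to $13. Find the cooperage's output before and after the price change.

AVC = 23 - 6Q + Q^2, minimized at Q = 3 where min AVC = $14. MC = 23 - 12Q + 3Q^2.
At P = $59 ≥ min AVC, set P = MC on the rising branch: Q = 6.
At P = $13 < min AVC = $14, price no longer covers variable cost at any output, so the firm shuts down: Q = 0.

Output falls from 6 to 0 (the firm shuts down)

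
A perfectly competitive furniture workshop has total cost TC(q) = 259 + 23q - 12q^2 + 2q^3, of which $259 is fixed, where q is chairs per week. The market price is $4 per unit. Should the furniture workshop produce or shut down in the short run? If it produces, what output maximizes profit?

Shut down

From TC, MC = TC'(q) = 23 - 24q + 6q^2 and AVC = VC/q = 23 - 12q + 2q^2.
The AVC parabola has its vertex at q = 12/4 = 3, where AVC = 23 - 12·3 + 2·3^2 = $5.
With P < min AVC ($4 < $5), every unit sold adds to the loss.
Best response: produce nothing and absorb the $259 fixed cost.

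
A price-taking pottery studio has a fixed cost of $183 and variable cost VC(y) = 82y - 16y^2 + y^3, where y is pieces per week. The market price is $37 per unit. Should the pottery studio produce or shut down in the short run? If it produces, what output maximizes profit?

Produce at y = 9

Strip out fixed cost: VC = 82y - 16y^2 + y^3. Then AVC = 82 - 16y + y^2 and MC = 82 - 32y + 3y^2.
AVC is minimized where dAVC/dy = -16 + 2y = 0, at y = 8; min AVC = 82 - 16·8 + 8^2 = $18.
Since P = $37 ≥ min AVC = $18, price covers variable cost and the firm should produce.
P = MC gives 45 - 32y + 3y^2 = 0, with roots 5/3 and 9. Take the larger (rising MC): y* = 9.
Check: AVC at y = 9 is $19 ≤ P, so revenue covers variable cost.
Profit = P·y − TC = 37·9 − 354 = -$21, a loss, but smaller than the $183 fixed cost the firm would lose by shutting down.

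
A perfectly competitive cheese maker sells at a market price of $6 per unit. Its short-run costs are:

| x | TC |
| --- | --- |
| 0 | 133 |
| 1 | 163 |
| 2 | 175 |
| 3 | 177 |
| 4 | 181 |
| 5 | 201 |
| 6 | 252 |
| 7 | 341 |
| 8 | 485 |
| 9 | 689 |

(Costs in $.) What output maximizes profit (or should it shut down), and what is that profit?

x = 0 (shut down); profit = -$133

Tabulate TR − TC: x=0: -133; x=1: -157; x=2: -163; x=3: -159; x=4: -157; x=5: -171; x=6: -216; x=7: -299; x=8: -437; x=9: -635.
Profit is highest at x = 0. Equivalently, the lowest AVC in the table is 48/4 ≈ $12 at x = 4, and P = $6 falls below it — price never covers variable cost, so the firm shuts down and loses only its fixed cost.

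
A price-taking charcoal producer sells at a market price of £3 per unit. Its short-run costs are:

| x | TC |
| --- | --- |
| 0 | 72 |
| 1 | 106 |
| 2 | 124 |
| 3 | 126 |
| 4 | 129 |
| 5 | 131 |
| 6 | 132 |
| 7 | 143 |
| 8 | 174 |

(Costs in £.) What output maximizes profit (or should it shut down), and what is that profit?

Profit at each row (π = 3x − TC): x=0: -72; x=1: -103; x=2: -118; x=3: -117; x=4: -117; x=5: -116; x=6: -114; x=7: -122; x=8: -150.
Profit is highest at x = 0. Equivalently, the lowest AVC in the table is 60/6 ≈ £10 at x = 6, and P = £3 falls below it — price never covers variable cost, so the firm shuts down and loses only its fixed cost.

x = 0 (shut down); profit = -£72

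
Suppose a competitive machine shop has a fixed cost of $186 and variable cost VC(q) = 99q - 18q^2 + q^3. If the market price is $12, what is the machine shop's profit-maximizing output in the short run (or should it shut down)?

Shut down

From TC, MC = TC'(q) = 99 - 36q + 3q^2 and AVC = VC/q = 99 - 18q + q^2.
The AVC parabola has its vertex at q = 18/2 = 9, where AVC = 99 - 18·9 + 9^2 = $18.
P = $12 lies below min AVC = $18; no output level covers variable cost.
Shutting down limits the loss to fixed cost, $186.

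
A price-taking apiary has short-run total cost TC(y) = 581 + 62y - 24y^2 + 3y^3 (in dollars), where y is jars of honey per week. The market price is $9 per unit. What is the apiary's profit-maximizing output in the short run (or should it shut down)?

Shut down

Strip out fixed cost: VC = 62y - 24y^2 + 3y^3. Then AVC = 62 - 24y + 3y^2 and MC = 62 - 48y + 9y^2.
The AVC parabola has its vertex at y = 24/6 = 4, where AVC = 62 - 24·4 + 3·4^2 = $14.
With P < min AVC ($9 < $14), every unit sold adds to the loss.
The firm minimizes its loss by shutting down and losing only its fixed cost of $581.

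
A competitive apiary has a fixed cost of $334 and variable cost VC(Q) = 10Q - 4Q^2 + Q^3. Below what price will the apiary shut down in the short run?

$6 per unit

The firm shuts down when price falls below the minimum of average variable cost. AVC = VC/Q = 10 - 4Q + Q^2.
dAVC/dQ = -4 + 2Q = 0 gives Q = 2. min AVC = 10 - 4·2 + 2^2 = 6.
The firm shuts down for any P below $6.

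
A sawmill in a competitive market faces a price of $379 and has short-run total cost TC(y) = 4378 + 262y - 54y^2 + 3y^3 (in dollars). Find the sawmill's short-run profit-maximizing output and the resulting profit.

Profit = -$322 at y = 13

AVC = 262 - 54y + 3y^2 has its minimum $19 at y = 9; price $379 clears that bar, so the firm operates.
MC = 262 - 108y + 9y^2. Setting P = MC and taking the root on the rising branch gives y* = 13.
TR = 379·13 = 4927. TC = 4378 + 871 = 5249. Profit = 4927 − 5249 = -$322.
By producing, the firm covers all variable cost plus $4056 of fixed cost; shutting down would lose the full $4378.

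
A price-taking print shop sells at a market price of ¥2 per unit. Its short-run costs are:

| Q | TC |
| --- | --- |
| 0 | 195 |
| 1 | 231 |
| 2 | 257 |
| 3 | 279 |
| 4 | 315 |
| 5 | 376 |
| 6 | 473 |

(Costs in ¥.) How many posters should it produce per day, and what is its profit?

Q = 0 (shut down); profit = -¥195

Tabulate TR − TC: Q=0: -195; Q=1: -229; Q=2: -253; Q=3: -273; Q=4: -307; Q=5: -366; Q=6: -461.
Profit is highest at Q = 0. Equivalently, the lowest AVC in the table is 84/3 ≈ ¥28 at Q = 3, and P = ¥2 falls below it — price never covers variable cost, so the firm shuts down and loses only its fixed cost.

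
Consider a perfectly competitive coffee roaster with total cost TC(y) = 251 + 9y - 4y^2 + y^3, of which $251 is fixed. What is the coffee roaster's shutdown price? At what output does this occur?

$5 per unit, at y = 2

The shutdown price is the minimum of AVC. VC = 9y - 4y^2 + y^3, so AVC = 9 - 4y + y^2.
At the minimum of AVC, MC = AVC. MC = 9 - 8y + 3y^2; setting MC = AVC gives 2y^2 - 4y = 0, so y = 2. min AVC = 5.
For P < $5 the firm produces nothing.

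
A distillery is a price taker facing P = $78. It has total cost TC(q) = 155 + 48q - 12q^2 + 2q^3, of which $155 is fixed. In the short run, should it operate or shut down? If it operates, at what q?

From TC, MC = TC'(q) = 48 - 24q + 6q^2 and AVC = VC/q = 48 - 12q + 2q^2.
AVC hits its minimum where MC = AVC, at q = 3, giving min AVC = 48 - 12·3 + 2·3^2 = $30.
P = $78 exceeds min AVC = $30, so the firm stays open.
Set P = MC: 78 = 48 - 24q + 6q^2 → -30 - 24q + 6q^2 = 0. The roots are q = -1 and q = 5; the profit-maximizing output is on the rising part of MC, so q* = 5.
Check: AVC at q = 5 is $38 ≤ P, so revenue covers variable cost.
Profit = P·q − TC = 78·5 − 345 = $45.

Produce at q = 5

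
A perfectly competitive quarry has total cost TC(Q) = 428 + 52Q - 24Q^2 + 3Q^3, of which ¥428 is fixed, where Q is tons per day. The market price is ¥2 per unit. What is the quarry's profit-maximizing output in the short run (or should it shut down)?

Strip out fixed cost: VC = 52Q - 24Q^2 + 3Q^3. Then AVC = 52 - 24Q + 3Q^2 and MC = 52 - 48Q + 9Q^2.
AVC hits its minimum where MC = AVC, at Q = 4, giving min AVC = 52 - 24·4 + 3·4^2 = ¥4.
Since P = ¥2 < min AVC = ¥4, price fails to cover variable cost at any output.
Best response: produce nothing and absorb the ¥428 fixed cost.

Shut down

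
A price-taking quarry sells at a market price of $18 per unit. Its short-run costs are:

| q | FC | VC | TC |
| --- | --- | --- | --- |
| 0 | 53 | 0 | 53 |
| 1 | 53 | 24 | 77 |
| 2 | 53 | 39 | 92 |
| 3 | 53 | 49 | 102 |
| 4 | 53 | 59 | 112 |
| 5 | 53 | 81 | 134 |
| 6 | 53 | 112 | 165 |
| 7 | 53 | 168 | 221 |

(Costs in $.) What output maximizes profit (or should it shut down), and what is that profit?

Tabulate TR − TC: q=0: -53; q=1: -59; q=2: -56; q=3: -48; q=4: -40; q=5: -44; q=6: -57; q=7: -95.
Profit is maximized at q = 4. AVC there is 59/4 = $14.75 ≤ P, so producing beats shutting down (which would give -$53).

q = 4; profit = -$40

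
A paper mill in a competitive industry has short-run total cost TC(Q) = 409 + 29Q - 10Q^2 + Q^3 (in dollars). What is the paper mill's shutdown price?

$4 per unit

Short-run supply begins at min AVC. From VC = 29Q - 10Q^2 + Q^3, AVC = 29 - 10Q + Q^2.
dAVC/dQ = -10 + 2Q = 0 gives Q = 5. min AVC = 29 - 10·5 + 5^2 = 4.
For P < $4 the firm produces nothing.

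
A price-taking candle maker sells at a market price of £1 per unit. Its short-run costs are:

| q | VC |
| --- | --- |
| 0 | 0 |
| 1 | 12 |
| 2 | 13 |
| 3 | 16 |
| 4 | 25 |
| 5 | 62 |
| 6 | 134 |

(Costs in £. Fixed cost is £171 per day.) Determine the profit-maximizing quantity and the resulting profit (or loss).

q = 0 (shut down); profit = -£171

Compute π = P·q − TC at each output: q=0: -171; q=1: -182; q=2: -182; q=3: -184; q=4: -192; q=5: -228; q=6: -299.
Profit is highest at q = 0. Equivalently, the lowest AVC in the table is 16/3 ≈ £5.33 at q = 3, and P = £1 falls below it — price never covers variable cost, so the firm shuts down and loses only its fixed cost.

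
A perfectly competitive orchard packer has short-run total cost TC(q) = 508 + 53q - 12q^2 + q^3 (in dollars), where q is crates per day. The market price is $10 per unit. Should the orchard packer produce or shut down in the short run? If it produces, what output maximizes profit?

From TC, MC = TC'(q) = 53 - 24q + 3q^2 and AVC = VC/q = 53 - 12q + q^2.
AVC is minimized where dAVC/dq = -12 + 2q = 0, at q = 6; min AVC = 53 - 12·6 + 6^2 = $17.
With P < min AVC ($10 < $17), every unit sold adds to the loss.
Best response: produce nothing and absorb the $508 fixed cost.

Shut down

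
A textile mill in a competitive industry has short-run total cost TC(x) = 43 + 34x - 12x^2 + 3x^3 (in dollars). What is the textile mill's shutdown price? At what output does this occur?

$22 per unit, at x = 2

The firm shuts down when price falls below the minimum of average variable cost. AVC = VC/x = 34 - 12x + 3x^2.
dAVC/dx = -12 + 6x = 0 gives x = 2. min AVC = 34 - 12·2 + 3·2^2 = 22.
For P < $22 the firm produces nothing.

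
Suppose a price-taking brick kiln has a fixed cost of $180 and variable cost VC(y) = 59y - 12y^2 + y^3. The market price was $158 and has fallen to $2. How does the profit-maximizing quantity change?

Output falls from 11 to 0 (the firm shuts down)

MC = 59 - 24y + 3y^2; the shutdown threshold is min AVC = $23 (at y = 6).
At P = $158 ≥ min AVC, set P = MC on the rising branch: y = 11.
At P = $2 < min AVC = $23, price no longer covers variable cost at any output, so the firm shuts down: y = 0.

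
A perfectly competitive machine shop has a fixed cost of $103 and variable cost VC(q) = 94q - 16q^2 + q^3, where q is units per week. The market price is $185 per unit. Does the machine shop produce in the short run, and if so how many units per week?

Produce at q = 13

Strip out fixed cost: VC = 94q - 16q^2 + q^3. Then AVC = 94 - 16q + q^2 and MC = 94 - 32q + 3q^2.
AVC is minimized where dAVC/dq = -16 + 2q = 0, at q = 8; min AVC = 94 - 16·8 + 8^2 = $30.
Because $185 ≥ $30, revenue can cover variable cost; the firm operates.
Set P = MC: 185 = 94 - 32q + 3q^2 → -91 - 32q + 3q^2 = 0. The roots are q = -7/3 and q = 13; the profit-maximizing output is on the rising part of MC, so q* = 13.
Check: AVC at q = 13 is $55 ≤ P, so revenue covers variable cost.
Profit = P·q − TC = 185·13 − 818 = $1587.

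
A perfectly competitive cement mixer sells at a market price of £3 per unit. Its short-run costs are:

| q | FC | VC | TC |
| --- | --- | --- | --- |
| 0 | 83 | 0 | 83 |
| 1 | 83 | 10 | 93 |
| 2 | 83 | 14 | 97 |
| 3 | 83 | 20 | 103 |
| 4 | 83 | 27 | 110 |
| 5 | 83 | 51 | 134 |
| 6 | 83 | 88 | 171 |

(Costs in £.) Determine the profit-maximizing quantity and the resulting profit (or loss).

q = 0 (shut down); profit = -£83

Tabulate TR − TC: q=0: -83; q=1: -90; q=2: -91; q=3: -94; q=4: -98; q=5: -119; q=6: -153.
Profit is highest at q = 0. Equivalently, the lowest AVC in the table is 20/3 ≈ £6.67 at q = 3, and P = £3 falls below it — price never covers variable cost, so the firm shuts down and loses only its fixed cost.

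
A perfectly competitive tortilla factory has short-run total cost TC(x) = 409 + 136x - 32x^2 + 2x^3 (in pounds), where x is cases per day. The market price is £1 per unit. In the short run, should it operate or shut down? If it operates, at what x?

Shut down

Variable cost is VC = 136x - 32x^2 + 2x^3, so AVC = VC/x = 136 - 32x + 2x^2 and MC = dTC/dx = 136 - 64x + 6x^2.
AVC is minimized where dAVC/dx = -32 + 4x = 0, at x = 8; min AVC = 136 - 32·8 + 2·8^2 = £8.
P = £1 lies below min AVC = £8; no output level covers variable cost.
The firm minimizes its loss by shutting down and losing only its fixed cost of £409.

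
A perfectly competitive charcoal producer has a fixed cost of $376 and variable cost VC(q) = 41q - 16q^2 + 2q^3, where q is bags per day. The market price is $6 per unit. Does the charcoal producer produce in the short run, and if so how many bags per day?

Shut down

Strip out fixed cost: VC = 41q - 16q^2 + 2q^3. Then AVC = 41 - 16q + 2q^2 and MC = 41 - 32q + 6q^2.
AVC is minimized where dAVC/dq = -16 + 4q = 0, at q = 4; min AVC = 41 - 16·4 + 2·4^2 = $9.
P = $6 lies below min AVC = $9; no output level covers variable cost.
Shutting down limits the loss to fixed cost, $376.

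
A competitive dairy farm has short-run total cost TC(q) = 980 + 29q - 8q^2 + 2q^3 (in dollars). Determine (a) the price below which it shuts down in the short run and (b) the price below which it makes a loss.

Shutdown price = $21; break-even price = $211

AVC = 29 - 8q + 2q^2; minimized at q = 2, giving min AVC = $21. That is the shutdown price.
ATC = 980/q + 29 - 8q + 2q^2. Setting dATC/dq = −980/q^2 − 8 + 4q = 0 gives q = 7 (since 4·7^3 − 8·7^2 = 980).
min ATC = 980/7 + 29 − 8·7 + 2·7^2 = $211. That is the break-even price.
For $21 ≤ P < $211 the firm produces at a loss; below $21 it shuts down.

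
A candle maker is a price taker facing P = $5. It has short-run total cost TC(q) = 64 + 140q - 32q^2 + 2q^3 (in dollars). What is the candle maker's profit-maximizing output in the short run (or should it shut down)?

Shut down

From TC, MC = TC'(q) = 140 - 64q + 6q^2 and AVC = VC/q = 140 - 32q + 2q^2.
AVC is minimized where dAVC/dq = -32 + 4q = 0, at q = 8; min AVC = 140 - 32·8 + 2·8^2 = $12.
P = $5 lies below min AVC = $12; no output level covers variable cost.
The firm minimizes its loss by shutting down and losing only its fixed cost of $64.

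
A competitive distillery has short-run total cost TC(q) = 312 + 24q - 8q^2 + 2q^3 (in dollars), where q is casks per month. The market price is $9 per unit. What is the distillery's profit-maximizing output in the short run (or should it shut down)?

Shut down

Strip out fixed cost: VC = 24q - 8q^2 + 2q^3. Then AVC = 24 - 8q + 2q^2 and MC = 24 - 16q + 6q^2.
AVC is minimized where dAVC/dq = -8 + 4q = 0, at q = 2; min AVC = 24 - 8·2 + 2·2^2 = $16.
P = $9 lies below min AVC = $16; no output level covers variable cost.
Best response: produce nothing and absorb the $312 fixed cost.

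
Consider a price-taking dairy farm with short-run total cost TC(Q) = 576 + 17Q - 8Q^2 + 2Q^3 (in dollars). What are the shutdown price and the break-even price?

Shutdown price = min AVC. AVC = 17 - 8Q + 2Q^2, with vertex at Q = 2 and minimum $9.
ATC = 576/Q + 17 - 8Q + 2Q^2. Setting dATC/dQ = −576/Q^2 − 8 + 4Q = 0 gives Q = 6 (since 4·6^3 − 8·6^2 = 576).
min ATC = 576/6 + 17 − 8·6 + 2·6^2 = $137. That is the break-even price.
Between these two prices the firm operates at a loss; above $137 it earns a profit.

Shutdown price = $9; break-even price = $137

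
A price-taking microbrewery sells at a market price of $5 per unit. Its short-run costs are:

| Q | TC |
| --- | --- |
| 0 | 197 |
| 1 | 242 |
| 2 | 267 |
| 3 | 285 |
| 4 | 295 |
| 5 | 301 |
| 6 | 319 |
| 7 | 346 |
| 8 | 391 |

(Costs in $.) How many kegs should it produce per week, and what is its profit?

Q = 0 (shut down); profit = -$197

Tabulate TR − TC: Q=0: -197; Q=1: -237; Q=2: -257; Q=3: -270; Q=4: -275; Q=5: -276; Q=6: -289; Q=7: -311; Q=8: -351.
Profit is highest at Q = 0. Equivalently, the lowest AVC in the table is 122/6 ≈ $20.33 at Q = 6, and P = $5 falls below it — price never covers variable cost, so the firm shuts down and loses only its fixed cost.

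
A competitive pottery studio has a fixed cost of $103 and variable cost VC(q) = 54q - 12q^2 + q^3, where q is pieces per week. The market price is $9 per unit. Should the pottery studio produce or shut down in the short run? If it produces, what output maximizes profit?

From TC, MC = TC'(q) = 54 - 24q + 3q^2 and AVC = VC/q = 54 - 12q + q^2.
AVC hits its minimum where MC = AVC, at q = 6, giving min AVC = 54 - 12·6 + 6^2 = $18.
P = $9 lies below min AVC = $18; no output level covers variable cost.
The firm minimizes its loss by shutting down and losing only its fixed cost of $103.

Shut down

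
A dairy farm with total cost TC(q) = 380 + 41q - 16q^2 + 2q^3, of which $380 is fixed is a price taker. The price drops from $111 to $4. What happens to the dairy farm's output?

MC = 41 - 32q + 6q^2; the shutdown threshold is min AVC = $9 (at q = 4).
At P = $111 ≥ min AVC, set P = MC on the rising branch: q = 7.
At P = $4 < min AVC = $9, price no longer covers variable cost at any output, so the firm shuts down: q = 0.

Output falls from 7 to 0 (the firm shuts down)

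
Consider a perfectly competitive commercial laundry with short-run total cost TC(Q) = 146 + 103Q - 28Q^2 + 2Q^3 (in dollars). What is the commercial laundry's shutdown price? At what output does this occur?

The shutdown price is the minimum of AVC. VC = 103Q - 28Q^2 + 2Q^3, so AVC = 103 - 28Q + 2Q^2.
dAVC/dQ = -28 + 4Q = 0 gives Q = 7. min AVC = 103 - 28·7 + 2·7^2 = 5.
So the shutdown price is $5.

$5 per unit, at Q = 7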